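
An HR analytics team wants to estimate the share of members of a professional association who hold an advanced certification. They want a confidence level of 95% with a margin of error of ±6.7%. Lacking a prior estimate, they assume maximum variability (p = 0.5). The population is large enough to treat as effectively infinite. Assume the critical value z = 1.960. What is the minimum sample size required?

With p = 0.5, p(1−p) = 0.25.
n = z²·p(1−p)/E² = 1.960² × 0.2500 / 0.067² = 3.8416 × 0.2500 / 0.004489 ≈ 213.95.
Rounding up gives n = 214.

214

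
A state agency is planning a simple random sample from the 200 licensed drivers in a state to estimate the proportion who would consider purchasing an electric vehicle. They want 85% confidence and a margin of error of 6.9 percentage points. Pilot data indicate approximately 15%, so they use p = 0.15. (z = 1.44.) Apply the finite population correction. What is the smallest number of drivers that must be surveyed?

44

Unadjusted: n₀ = 1.44² × 0.15 × 0.85 / 0.069² ≈ 55.53, so n₀ = 56.
Finite population correction with N = 200: n = n₀ / (1 + (n₀−1)/N) = 56 / (1 + 55/200) = 56 / 1.2750 ≈ 43.92.
Rounding up, n = 44.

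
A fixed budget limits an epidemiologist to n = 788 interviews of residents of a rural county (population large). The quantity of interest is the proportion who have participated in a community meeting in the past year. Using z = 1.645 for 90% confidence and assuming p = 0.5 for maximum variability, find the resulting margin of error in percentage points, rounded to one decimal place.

2.9

SE(p̂) = √[p(1−p)/n] = √[0.2500/788] = 0.01781.
E = z × SE = 1.645 × 0.01781 = 0.02930, or 2.9 percentage points.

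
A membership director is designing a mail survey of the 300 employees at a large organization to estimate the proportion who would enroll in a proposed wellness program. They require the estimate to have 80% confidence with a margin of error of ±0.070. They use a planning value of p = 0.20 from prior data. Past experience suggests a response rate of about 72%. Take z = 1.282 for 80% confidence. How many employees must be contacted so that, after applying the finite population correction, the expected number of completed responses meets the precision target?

Completed interviews needed (unadjusted): n₀ = 1.282² × 0.1600 / 0.070² ≈ 53.67 → 54.
FPC for N = 300: n = 54 / (1 + 53/300) = 54 / 1.1767 ≈ 45.89 → 46.
At a 72% response rate, contacts needed = 46 / 0.72 ≈ 63.89 → 64.

64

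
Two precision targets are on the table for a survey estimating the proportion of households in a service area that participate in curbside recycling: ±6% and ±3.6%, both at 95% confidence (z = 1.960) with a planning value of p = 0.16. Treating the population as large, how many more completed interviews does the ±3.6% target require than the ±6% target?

255

At ±6%: n = 1.960² × 0.1344 / 0.060² ≈ 143.42 → 144.
At ±3.6%: n = 1.960² × 0.1344 / 0.036² ≈ 398.39 → 399.
Additional respondents: 399 − 144 = 255.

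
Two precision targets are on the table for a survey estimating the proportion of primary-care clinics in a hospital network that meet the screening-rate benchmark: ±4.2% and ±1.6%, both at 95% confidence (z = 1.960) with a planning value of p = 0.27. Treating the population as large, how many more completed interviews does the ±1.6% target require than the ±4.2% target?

At ±4.2%: n = 1.960² × 0.1971 / 0.042² ≈ 429.24 → 430.
At ±1.6%: n = 1.960² × 0.1971 / 0.016² ≈ 2957.73 → 2958.
Additional respondents: 2958 − 430 = 2528.

2528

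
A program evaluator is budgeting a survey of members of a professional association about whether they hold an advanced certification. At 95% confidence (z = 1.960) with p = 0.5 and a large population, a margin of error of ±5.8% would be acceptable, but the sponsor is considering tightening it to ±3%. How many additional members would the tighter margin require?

At ±5.8%: n = 1.960² × 0.2500 / 0.058² ≈ 285.49 → 286.
At ±3%: n = 1.960² × 0.2500 / 0.030² ≈ 1067.11 → 1068.
Additional respondents: 1068 − 286 = 782.

782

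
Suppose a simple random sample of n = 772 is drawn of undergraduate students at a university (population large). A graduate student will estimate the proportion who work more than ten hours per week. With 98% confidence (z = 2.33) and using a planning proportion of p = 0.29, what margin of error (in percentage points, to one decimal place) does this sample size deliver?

SE(p̂) = √[p(1−p)/n] = √[0.2059/772] = 0.01633.
E = z × SE = 2.33 × 0.01633 = 0.03805, or 3.8 percentage points.

3.8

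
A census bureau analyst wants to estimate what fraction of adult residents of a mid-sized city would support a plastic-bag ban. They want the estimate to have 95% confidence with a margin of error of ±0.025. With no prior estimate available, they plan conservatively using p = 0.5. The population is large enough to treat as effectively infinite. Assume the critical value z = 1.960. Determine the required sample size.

1537

With p = 0.5, p(1−p) = 0.25.
n = z²·p(1−p)/E² = 1.960² × 0.2500 / 0.025² = 3.8416 × 0.2500 / 0.000625 ≈ 1536.64.
Rounding up gives n = 1537.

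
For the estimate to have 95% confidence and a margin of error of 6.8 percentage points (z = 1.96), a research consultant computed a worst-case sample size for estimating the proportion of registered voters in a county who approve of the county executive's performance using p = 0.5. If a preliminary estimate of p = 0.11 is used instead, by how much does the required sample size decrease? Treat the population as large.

Conservative (p = 0.5): n = 1.96² × 0.25 / 0.068² ≈ 207.70 → 208.
Using p = 0.11: p(1−p) = 0.0979, so n = 1.96² × 0.0979 / 0.068² ≈ 81.33 → 82.
Reduction: 208 − 82 = 126.

126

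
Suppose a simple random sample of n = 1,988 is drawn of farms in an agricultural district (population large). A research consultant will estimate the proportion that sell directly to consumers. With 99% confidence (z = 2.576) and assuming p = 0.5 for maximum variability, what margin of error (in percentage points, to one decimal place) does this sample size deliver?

SE(p̂) = √[p(1−p)/n] = √[0.2500/1988] = 0.01121.
E = z × SE = 2.576 × 0.01121 = 0.02889, or 2.9 percentage points.

2.9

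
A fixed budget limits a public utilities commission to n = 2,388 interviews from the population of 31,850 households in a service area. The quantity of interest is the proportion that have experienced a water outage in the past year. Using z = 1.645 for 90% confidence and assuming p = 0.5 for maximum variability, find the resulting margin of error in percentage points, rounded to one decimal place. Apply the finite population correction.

1.6

Finite-population factor: (N−n)/(N−1) = (31850−2388)/(31850−1) = 0.9251.
SE(p̂) = √[p(1−p)/n · (N−n)/(N−1)] = √[0.2500/2388 × 0.9251] = 0.00984.
E = z × SE = 1.645 × 0.00984 = 0.01619 ≈ 1.6 percentage points.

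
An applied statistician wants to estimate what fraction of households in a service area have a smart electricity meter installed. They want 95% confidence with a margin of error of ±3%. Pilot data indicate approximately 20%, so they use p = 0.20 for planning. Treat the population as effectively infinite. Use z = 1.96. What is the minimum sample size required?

With p = 0.20, p(1−p) = 0.1600.
n = z²·p(1−p)/E² = 1.96² × 0.1600 / 0.030² = 3.8416 × 0.1600 / 0.000900 ≈ 682.95.
Rounding up gives n = 683.

683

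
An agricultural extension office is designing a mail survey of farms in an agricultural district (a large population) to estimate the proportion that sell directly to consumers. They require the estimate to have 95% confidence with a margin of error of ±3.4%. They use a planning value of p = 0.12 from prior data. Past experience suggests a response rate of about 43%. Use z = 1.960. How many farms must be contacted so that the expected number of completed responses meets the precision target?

817

Completed interviews needed: n₀ = 1.960² × 0.1056 / 0.034² ≈ 350.93 → 351.
At a 43% response rate, contacts needed = 351 / 0.43 ≈ 816.28 → 817.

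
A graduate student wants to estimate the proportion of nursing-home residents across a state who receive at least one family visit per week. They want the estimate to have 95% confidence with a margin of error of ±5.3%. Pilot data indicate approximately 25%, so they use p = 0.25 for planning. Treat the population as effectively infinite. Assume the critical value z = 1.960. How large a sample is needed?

257

With p = 0.25, p(1−p) = 0.1875.
n = z²·p(1−p)/E² = 1.960² × 0.1875 / 0.053² = 3.8416 × 0.1875 / 0.002809 ≈ 256.43.
Rounding up gives n = 257.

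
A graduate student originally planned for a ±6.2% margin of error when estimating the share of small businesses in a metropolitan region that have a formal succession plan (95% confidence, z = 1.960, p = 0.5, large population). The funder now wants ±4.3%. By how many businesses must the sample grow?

270

At ±6.2%: n = 1.960² × 0.2500 / 0.062² ≈ 249.84 → 250.
At ±4.3%: n = 1.960² × 0.2500 / 0.043² ≈ 519.42 → 520.
Additional respondents: 520 − 250 = 270.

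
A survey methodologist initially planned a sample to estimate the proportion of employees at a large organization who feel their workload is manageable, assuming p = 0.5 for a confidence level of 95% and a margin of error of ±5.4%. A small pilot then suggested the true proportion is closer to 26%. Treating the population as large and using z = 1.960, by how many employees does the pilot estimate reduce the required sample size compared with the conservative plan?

Conservative (p = 0.5): n = 1.960² × 0.25 / 0.054² ≈ 329.36 → 330.
Using p = 0.26: p(1−p) = 0.1924, so n = 1.960² × 0.1924 / 0.054² ≈ 253.47 → 254.
Reduction: 330 − 254 = 76.

76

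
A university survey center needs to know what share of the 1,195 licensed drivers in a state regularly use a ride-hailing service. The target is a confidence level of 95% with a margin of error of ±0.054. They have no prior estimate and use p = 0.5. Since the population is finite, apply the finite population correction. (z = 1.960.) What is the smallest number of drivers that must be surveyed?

259

Unadjusted: n₀ = 1.960² × 0.50 × 0.50 / 0.054² ≈ 329.36, so n₀ = 330.
Finite population correction with N = 1,195: n = n₀ / (1 + (n₀−1)/N) = 330 / (1 + 329/1195) = 330 / 1.2753 ≈ 258.76.
Rounding up, n = 259.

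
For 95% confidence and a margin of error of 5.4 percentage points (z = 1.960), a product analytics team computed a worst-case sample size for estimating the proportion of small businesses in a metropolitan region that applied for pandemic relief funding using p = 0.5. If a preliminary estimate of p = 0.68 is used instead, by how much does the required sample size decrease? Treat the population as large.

43

Conservative (p = 0.5): n = 1.960² × 0.25 / 0.054² ≈ 329.36 → 330.
Using p = 0.68: p(1−p) = 0.2176, so n = 1.960² × 0.2176 / 0.054² ≈ 286.67 → 287.
Reduction: 330 − 287 = 43.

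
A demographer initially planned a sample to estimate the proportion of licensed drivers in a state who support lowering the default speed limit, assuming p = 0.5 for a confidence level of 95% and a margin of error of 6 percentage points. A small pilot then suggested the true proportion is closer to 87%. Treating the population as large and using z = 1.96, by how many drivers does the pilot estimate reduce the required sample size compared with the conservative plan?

146

Conservative (p = 0.5): n = 1.96² × 0.25 / 0.060² ≈ 266.78 → 267.
Using p = 0.87: p(1−p) = 0.1131, so n = 1.96² × 0.1131 / 0.060² ≈ 120.69 → 121.
Reduction: 267 − 121 = 146.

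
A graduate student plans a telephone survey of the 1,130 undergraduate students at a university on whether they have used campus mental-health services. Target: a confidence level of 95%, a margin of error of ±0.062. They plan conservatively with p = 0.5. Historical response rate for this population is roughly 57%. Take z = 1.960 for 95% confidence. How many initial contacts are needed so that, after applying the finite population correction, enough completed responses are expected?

360

Completed interviews needed (unadjusted): n₀ = 1.960² × 0.2500 / 0.062² ≈ 249.84 → 250.
FPC for N = 1,130: n = 250 / (1 + 249/1130) = 250 / 1.2204 ≈ 204.86 → 205.
At a 57% response rate, contacts needed = 205 / 0.57 ≈ 359.65 → 360.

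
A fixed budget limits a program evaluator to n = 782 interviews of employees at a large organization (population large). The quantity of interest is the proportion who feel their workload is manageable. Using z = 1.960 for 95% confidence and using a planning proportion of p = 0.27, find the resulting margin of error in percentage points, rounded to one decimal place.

SE(p̂) = √[p(1−p)/n] = √[0.1971/782] = 0.01588.
E = z × SE = 1.960 × 0.01588 = 0.03112, or 3.1 percentage points.

3.1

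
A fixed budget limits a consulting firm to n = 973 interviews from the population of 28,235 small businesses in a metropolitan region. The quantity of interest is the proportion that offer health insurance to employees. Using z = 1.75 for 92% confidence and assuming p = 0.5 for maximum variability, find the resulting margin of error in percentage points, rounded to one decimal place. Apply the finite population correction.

Finite-population factor: (N−n)/(N−1) = (28235−973)/(28235−1) = 0.9656.
SE(p̂) = √[p(1−p)/n · (N−n)/(N−1)] = √[0.2500/973 × 0.9656] = 0.01575.
E = z × SE = 1.75 × 0.01575 = 0.02756 ≈ 2.8 percentage points.

2.8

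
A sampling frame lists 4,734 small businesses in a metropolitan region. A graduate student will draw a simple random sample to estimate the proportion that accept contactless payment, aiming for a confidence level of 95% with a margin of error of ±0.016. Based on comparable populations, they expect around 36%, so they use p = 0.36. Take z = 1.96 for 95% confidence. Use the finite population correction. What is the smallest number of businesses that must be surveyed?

Unadjusted: n₀ = 1.96² × 0.36 × 0.64 / 0.016² ≈ 3457.44, so n₀ = 3458.
Finite population correction with N = 4,734: n = n₀ / (1 + (n₀−1)/N) = 3458 / (1 + 3457/4734) = 3458 / 1.7302 ≈ 1998.56.
Rounding up, n = 1999.

1999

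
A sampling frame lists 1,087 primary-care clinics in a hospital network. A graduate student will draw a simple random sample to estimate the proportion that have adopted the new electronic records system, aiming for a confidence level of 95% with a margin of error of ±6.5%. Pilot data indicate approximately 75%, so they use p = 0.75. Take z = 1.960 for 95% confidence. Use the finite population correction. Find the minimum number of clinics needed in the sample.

Unadjusted: n₀ = 1.960² × 0.75 × 0.25 / 0.065² ≈ 170.49, so n₀ = 171.
Finite population correction with N = 1,087: n = n₀ / (1 + (n₀−1)/N) = 171 / (1 + 170/1087) = 171 / 1.1564 ≈ 147.87.
Rounding up, n = 148.

148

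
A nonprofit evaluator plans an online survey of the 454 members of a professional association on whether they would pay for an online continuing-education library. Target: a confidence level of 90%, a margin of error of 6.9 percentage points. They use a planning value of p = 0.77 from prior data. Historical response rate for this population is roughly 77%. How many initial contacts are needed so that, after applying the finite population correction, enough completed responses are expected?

108

For 90% confidence, z = 1.645.
Completed interviews needed (unadjusted): n₀ = 1.645² × 0.1771 / 0.069² ≈ 100.66 → 101.
FPC for N = 454: n = 101 / (1 + 100/454) = 101 / 1.2203 ≈ 82.77 → 83.
At a 77% response rate, contacts needed = 83 / 0.77 ≈ 107.79 → 108.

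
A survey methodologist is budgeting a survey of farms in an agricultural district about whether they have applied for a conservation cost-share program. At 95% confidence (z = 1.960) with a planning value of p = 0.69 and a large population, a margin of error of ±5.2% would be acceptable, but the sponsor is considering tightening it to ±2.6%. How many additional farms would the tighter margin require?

At ±5.2%: n = 1.960² × 0.2139 / 0.052² ≈ 303.89 → 304.
At ±2.6%: n = 1.960² × 0.2139 / 0.026² ≈ 1215.56 → 1216.
Additional respondents: 1216 − 304 = 912.

912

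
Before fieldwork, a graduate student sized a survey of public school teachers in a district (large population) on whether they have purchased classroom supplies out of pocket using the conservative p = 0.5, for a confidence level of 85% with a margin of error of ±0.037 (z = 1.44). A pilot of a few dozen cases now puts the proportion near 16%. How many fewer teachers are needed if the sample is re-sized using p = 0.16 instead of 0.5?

Conservative (p = 0.5): n = 1.44² × 0.25 / 0.037² ≈ 378.67 → 379.
Using p = 0.16: p(1−p) = 0.1344, so n = 1.44² × 0.1344 / 0.037² ≈ 203.57 → 204.
Reduction: 379 − 204 = 175.

175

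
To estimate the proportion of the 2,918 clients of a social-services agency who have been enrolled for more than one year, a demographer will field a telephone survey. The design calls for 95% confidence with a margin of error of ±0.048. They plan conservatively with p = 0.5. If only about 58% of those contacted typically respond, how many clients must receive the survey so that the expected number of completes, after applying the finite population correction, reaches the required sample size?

For 95% confidence, z = 1.96.
Completed interviews needed (unadjusted): n₀ = 1.96² × 0.2500 / 0.048² ≈ 416.84 → 417.
FPC for N = 2,918: n = 417 / (1 + 416/2918) = 417 / 1.1426 ≈ 364.97 → 365.
At a 58% response rate, contacts needed = 365 / 0.58 ≈ 629.31 → 630.

630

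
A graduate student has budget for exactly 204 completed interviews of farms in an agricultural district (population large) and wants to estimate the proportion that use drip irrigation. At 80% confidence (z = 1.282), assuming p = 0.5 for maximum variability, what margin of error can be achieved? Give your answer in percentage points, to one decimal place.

4.5

SE(p̂) = √[p(1−p)/n] = √[0.2500/204] = 0.03501.
E = z × SE = 1.282 × 0.03501 = 0.04488, or 4.5 percentage points.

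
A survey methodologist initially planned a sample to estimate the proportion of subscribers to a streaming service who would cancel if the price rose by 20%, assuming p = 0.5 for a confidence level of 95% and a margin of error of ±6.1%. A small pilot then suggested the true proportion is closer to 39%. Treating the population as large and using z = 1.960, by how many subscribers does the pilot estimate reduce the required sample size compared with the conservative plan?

13

Conservative (p = 0.5): n = 1.960² × 0.25 / 0.061² ≈ 258.10 → 259.
Using p = 0.39: p(1−p) = 0.2379, so n = 1.960² × 0.2379 / 0.061² ≈ 245.61 → 246.
Reduction: 259 − 246 = 13.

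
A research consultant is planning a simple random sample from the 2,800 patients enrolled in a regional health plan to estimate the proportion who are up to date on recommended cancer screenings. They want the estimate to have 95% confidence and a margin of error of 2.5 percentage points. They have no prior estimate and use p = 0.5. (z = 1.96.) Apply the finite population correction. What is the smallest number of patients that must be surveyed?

993

Unadjusted: n₀ = 1.96² × 0.50 × 0.50 / 0.025² ≈ 1536.64, so n₀ = 1537.
Finite population correction with N = 2,800: n = n₀ / (1 + (n₀−1)/N) = 1537 / (1 + 1536/2800) = 1537 / 1.5486 ≈ 992.53.
Rounding up, n = 993.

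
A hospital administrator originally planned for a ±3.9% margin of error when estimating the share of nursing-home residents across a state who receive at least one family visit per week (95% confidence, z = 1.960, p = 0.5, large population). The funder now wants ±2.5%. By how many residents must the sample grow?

At ±3.9%: n = 1.960² × 0.2500 / 0.039² ≈ 631.43 → 632.
At ±2.5%: n = 1.960² × 0.2500 / 0.025² ≈ 1536.64 → 1537.
Additional respondents: 1537 − 632 = 905.

905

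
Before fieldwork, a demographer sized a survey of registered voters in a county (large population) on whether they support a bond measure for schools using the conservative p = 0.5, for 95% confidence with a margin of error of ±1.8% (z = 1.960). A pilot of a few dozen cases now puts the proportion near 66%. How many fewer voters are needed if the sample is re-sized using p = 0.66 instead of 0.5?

Conservative (p = 0.5): n = 1.960² × 0.25 / 0.018² ≈ 2964.20 → 2965.
Using p = 0.66: p(1−p) = 0.2244, so n = 1.960² × 0.2244 / 0.018² ≈ 2660.66 → 2661.
Reduction: 2965 − 2661 = 304.

304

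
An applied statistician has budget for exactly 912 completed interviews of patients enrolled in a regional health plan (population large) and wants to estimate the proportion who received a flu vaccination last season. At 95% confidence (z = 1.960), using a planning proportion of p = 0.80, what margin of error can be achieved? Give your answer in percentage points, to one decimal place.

SE(p̂) = √[p(1−p)/n] = √[0.1600/912] = 0.01325.
E = z × SE = 1.960 × 0.01325 = 0.02596, or 2.6 percentage points.

2.6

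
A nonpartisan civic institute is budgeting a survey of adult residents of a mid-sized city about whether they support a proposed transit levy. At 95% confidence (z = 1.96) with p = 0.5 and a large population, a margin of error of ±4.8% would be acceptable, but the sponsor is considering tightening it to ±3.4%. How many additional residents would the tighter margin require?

414

At ±4.8%: n = 1.96² × 0.2500 / 0.048² ≈ 416.84 → 417.
At ±3.4%: n = 1.96² × 0.2500 / 0.034² ≈ 830.80 → 831.
Additional respondents: 831 − 417 = 414.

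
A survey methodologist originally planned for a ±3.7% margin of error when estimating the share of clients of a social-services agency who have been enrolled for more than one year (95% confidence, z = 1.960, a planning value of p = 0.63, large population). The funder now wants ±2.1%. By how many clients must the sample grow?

1376

At ±3.7%: n = 1.960² × 0.2331 / 0.037² ≈ 654.11 → 655.
At ±2.1%: n = 1.960² × 0.2331 / 0.021² ≈ 2030.56 → 2031.
Additional respondents: 2031 − 655 = 1376.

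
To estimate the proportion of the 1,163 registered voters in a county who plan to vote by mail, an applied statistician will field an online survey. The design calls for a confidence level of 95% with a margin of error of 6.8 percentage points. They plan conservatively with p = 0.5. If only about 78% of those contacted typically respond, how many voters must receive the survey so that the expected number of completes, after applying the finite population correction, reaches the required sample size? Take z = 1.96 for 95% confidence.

227

Completed interviews needed (unadjusted): n₀ = 1.96² × 0.2500 / 0.068² ≈ 207.70 → 208.
FPC for N = 1,163: n = 208 / (1 + 207/1163) = 208 / 1.1780 ≈ 176.57 → 177.
At a 78% response rate, contacts needed = 177 / 0.78 ≈ 226.92 → 227.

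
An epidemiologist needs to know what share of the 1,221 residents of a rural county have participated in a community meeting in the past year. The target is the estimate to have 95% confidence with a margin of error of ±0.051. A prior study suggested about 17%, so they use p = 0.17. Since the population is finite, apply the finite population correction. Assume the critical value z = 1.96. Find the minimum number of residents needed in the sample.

179

Unadjusted: n₀ = 1.96² × 0.17 × 0.83 / 0.051² ≈ 208.40, so n₀ = 209.
Finite population correction with N = 1,221: n = n₀ / (1 + (n₀−1)/N) = 209 / (1 + 208/1221) = 209 / 1.1704 ≈ 178.58.
Rounding up, n = 179.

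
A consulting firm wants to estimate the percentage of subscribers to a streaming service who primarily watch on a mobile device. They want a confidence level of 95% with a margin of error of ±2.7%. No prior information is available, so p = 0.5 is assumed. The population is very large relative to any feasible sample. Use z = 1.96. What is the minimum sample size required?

With p = 0.5, p(1−p) = 0.25.
n = z²·p(1−p)/E² = 1.96² × 0.2500 / 0.027² = 3.8416 × 0.2500 / 0.000729 ≈ 1317.42.
Rounding up gives n = 1318.

1318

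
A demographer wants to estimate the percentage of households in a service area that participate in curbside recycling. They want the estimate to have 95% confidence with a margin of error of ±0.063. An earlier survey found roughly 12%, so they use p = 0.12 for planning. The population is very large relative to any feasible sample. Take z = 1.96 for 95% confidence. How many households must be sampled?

103

With p = 0.12, p(1−p) = 0.1056.
n = z²·p(1−p)/E² = 1.96² × 0.1056 / 0.063² = 3.8416 × 0.1056 / 0.003969 ≈ 102.21.
Rounding up gives n = 103.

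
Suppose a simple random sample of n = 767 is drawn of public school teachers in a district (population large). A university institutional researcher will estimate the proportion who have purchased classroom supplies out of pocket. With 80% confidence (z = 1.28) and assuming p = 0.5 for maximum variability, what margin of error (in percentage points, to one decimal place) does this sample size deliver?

2.3

SE(p̂) = √[p(1−p)/n] = √[0.2500/767] = 0.01805.
E = z × SE = 1.28 × 0.01805 = 0.02311, or 2.3 percentage points.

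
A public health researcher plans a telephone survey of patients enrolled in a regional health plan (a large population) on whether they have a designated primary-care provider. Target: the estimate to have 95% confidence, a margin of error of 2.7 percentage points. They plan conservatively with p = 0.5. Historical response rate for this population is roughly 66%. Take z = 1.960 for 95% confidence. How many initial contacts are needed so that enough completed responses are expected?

Completed interviews needed: n₀ = 1.960² × 0.2500 / 0.027² ≈ 1317.42 → 1318.
At a 66% response rate, contacts needed = 1318 / 0.66 ≈ 1996.97 → 1997.

1997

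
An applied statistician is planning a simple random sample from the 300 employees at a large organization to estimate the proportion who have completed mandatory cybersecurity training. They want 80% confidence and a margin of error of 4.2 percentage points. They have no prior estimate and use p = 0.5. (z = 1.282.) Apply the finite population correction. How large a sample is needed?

132

Unadjusted: n₀ = 1.282² × 0.50 × 0.50 / 0.042² ≈ 232.93, so n₀ = 233.
Finite population correction with N = 300: n = n₀ / (1 + (n₀−1)/N) = 233 / (1 + 232/300) = 233 / 1.7733 ≈ 131.39.
Rounding up, n = 132.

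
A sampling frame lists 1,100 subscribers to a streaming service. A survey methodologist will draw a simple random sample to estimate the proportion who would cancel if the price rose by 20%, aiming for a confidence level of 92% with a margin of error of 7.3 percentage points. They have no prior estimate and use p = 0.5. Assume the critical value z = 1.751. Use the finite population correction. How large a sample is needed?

Unadjusted: n₀ = 1.751² × 0.50 × 0.50 / 0.073² ≈ 143.84, so n₀ = 144.
Finite population correction with N = 1,100: n = n₀ / (1 + (n₀−1)/N) = 144 / (1 + 143/1100) = 144 / 1.1300 ≈ 127.43.
Rounding up, n = 128.

128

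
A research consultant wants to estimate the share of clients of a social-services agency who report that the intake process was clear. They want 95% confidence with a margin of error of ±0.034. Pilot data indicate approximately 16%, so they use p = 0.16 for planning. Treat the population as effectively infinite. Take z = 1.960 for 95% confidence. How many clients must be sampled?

With p = 0.16, p(1−p) = 0.1344.
n = z²·p(1−p)/E² = 1.960² × 0.1344 / 0.034² = 3.8416 × 0.1344 / 0.001156 ≈ 446.64.
Rounding up gives n = 447.

447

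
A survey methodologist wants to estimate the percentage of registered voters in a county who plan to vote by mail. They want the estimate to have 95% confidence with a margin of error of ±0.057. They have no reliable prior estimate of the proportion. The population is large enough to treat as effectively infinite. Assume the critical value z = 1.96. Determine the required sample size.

With no prior estimate, use p = 0.5, giving p(1−p) = 0.25.
n = z²·p(1−p)/E² = 1.96² × 0.2500 / 0.057² = 3.8416 × 0.2500 / 0.003249 ≈ 295.60.
Rounding up gives n = 296.

296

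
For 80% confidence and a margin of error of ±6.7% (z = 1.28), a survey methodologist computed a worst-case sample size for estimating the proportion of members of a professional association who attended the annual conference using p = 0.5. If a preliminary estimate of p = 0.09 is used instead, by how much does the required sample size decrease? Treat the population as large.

Conservative (p = 0.5): n = 1.28² × 0.25 / 0.067² ≈ 91.25 → 92.
Using p = 0.09: p(1−p) = 0.0819, so n = 1.28² × 0.0819 / 0.067² ≈ 29.89 → 30.
Reduction: 92 − 30 = 62.

62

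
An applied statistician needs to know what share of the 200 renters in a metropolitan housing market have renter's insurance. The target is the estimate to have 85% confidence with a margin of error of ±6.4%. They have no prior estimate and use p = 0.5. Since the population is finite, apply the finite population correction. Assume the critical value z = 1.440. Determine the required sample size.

Unadjusted: n₀ = 1.440² × 0.50 × 0.50 / 0.064² ≈ 126.56, so n₀ = 127.
Finite population correction with N = 200: n = n₀ / (1 + (n₀−1)/N) = 127 / (1 + 126/200) = 127 / 1.6300 ≈ 77.91.
Rounding up, n = 78.

78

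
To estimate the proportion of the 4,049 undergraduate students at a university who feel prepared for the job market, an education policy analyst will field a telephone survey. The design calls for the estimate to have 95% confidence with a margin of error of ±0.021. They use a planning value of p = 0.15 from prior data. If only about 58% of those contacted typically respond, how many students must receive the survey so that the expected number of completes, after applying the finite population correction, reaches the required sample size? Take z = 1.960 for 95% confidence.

1504

Completed interviews needed (unadjusted): n₀ = 1.960² × 0.1275 / 0.021² ≈ 1110.67 → 1111.
FPC for N = 4,049: n = 1111 / (1 + 1110/4049) = 1111 / 1.2741 ≈ 871.96 → 872.
At a 58% response rate, contacts needed = 872 / 0.58 ≈ 1503.45 → 1504.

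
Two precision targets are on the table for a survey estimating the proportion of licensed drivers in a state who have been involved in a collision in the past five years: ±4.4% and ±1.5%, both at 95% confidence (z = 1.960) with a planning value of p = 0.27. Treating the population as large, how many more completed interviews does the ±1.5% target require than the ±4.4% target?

2974

At ±4.4%: n = 1.960² × 0.1971 / 0.044² ≈ 391.11 → 392.
At ±1.5%: n = 1.960² × 0.1971 / 0.015² ≈ 3365.24 → 3366.
Additional respondents: 3366 − 392 = 2974.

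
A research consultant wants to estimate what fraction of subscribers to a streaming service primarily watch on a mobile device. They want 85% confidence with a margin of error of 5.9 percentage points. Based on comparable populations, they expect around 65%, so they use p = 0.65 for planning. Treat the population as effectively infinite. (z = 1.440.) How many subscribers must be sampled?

With p = 0.65, p(1−p) = 0.2275.
n = z²·p(1−p)/E² = 1.440² × 0.2275 / 0.059² = 2.0736 × 0.2275 / 0.003481 ≈ 135.52.
Rounding up gives n = 136.

136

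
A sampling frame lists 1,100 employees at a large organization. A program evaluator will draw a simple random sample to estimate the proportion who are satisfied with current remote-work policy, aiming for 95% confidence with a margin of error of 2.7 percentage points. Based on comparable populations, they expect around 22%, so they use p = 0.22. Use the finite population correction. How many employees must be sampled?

497

For 95% confidence, z = 1.960.
Unadjusted: n₀ = 1.960² × 0.22 × 0.78 / 0.027² ≈ 904.28, so n₀ = 905.
Finite population correction with N = 1,100: n = n₀ / (1 + (n₀−1)/N) = 905 / (1 + 904/1100) = 905 / 1.8218 ≈ 496.76.
Rounding up, n = 497.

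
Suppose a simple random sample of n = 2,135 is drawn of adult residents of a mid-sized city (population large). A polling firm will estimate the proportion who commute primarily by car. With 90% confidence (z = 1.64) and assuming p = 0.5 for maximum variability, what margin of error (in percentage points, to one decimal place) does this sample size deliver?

1.8

SE(p̂) = √[p(1−p)/n] = √[0.2500/2135] = 0.01082.
E = z × SE = 1.64 × 0.01082 = 0.01775, or 1.8 percentage points.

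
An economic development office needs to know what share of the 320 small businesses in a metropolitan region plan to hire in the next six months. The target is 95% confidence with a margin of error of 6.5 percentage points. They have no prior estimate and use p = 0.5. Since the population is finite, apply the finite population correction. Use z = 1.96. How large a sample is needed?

Unadjusted: n₀ = 1.96² × 0.50 × 0.50 / 0.065² ≈ 227.31, so n₀ = 228.
Finite population correction with N = 320: n = n₀ / (1 + (n₀−1)/N) = 228 / (1 + 227/320) = 228 / 1.7094 ≈ 133.38.
Rounding up, n = 134.

134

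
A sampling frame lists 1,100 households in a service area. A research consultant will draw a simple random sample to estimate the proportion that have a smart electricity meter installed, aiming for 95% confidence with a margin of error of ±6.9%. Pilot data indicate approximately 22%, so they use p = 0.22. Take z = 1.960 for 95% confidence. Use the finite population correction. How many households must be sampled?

Unadjusted: n₀ = 1.960² × 0.22 × 0.78 / 0.069² ≈ 138.46, so n₀ = 139.
Finite population correction with N = 1,100: n = n₀ / (1 + (n₀−1)/N) = 139 / (1 + 138/1100) = 139 / 1.1255 ≈ 123.51.
Rounding up, n = 124.

124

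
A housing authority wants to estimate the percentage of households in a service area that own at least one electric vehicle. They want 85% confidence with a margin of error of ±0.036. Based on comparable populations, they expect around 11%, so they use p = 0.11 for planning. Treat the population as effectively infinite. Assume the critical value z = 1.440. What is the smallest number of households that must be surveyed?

With p = 0.11, p(1−p) = 0.0979.
n = z²·p(1−p)/E² = 1.440² × 0.0979 / 0.036² = 2.0736 × 0.0979 / 0.001296 ≈ 156.64.
Rounding up gives n = 157.

157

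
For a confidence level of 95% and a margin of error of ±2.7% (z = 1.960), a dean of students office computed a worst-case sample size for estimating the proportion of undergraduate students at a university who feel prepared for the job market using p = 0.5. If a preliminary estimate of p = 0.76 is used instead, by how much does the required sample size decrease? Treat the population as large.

356

Conservative (p = 0.5): n = 1.960² × 0.25 / 0.027² ≈ 1317.42 → 1318.
Using p = 0.76: p(1−p) = 0.1824, so n = 1.960² × 0.1824 / 0.027² ≈ 961.19 → 962.
Reduction: 1318 − 962 = 356.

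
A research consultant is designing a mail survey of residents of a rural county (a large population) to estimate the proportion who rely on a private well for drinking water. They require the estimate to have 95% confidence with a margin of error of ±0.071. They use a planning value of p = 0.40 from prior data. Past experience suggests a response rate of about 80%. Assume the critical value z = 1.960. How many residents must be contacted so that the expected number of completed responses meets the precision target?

229

Completed interviews needed: n₀ = 1.960² × 0.2400 / 0.071² ≈ 182.90 → 183.
At an 80% response rate, contacts needed = 183 / 0.80 ≈ 228.75 → 229.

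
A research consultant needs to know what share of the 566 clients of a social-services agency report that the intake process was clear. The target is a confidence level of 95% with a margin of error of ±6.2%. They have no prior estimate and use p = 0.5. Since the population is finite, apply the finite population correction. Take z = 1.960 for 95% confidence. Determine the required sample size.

174

Unadjusted: n₀ = 1.960² × 0.50 × 0.50 / 0.062² ≈ 249.84, so n₀ = 250.
Finite population correction with N = 566: n = n₀ / (1 + (n₀−1)/N) = 250 / (1 + 249/566) = 250 / 1.4399 ≈ 173.62.
Rounding up, n = 174.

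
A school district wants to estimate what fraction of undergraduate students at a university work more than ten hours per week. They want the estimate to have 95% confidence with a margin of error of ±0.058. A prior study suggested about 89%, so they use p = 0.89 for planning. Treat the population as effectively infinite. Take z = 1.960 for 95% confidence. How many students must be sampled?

With p = 0.89, p(1−p) = 0.0979.
n = z²·p(1−p)/E² = 1.960² × 0.0979 / 0.058² = 3.8416 × 0.0979 / 0.003364 ≈ 111.80.
Rounding up gives n = 112.

112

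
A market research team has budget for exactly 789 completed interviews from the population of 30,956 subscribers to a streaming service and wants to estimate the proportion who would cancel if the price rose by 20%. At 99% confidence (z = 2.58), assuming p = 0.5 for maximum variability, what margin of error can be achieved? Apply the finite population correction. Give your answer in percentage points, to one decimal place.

Finite-population factor: (N−n)/(N−1) = (30956−789)/(30956−1) = 0.9745.
SE(p̂) = √[p(1−p)/n · (N−n)/(N−1)] = √[0.2500/789 × 0.9745] = 0.01757.
E = z × SE = 2.58 × 0.01757 = 0.04534 ≈ 4.5 percentage points.

4.5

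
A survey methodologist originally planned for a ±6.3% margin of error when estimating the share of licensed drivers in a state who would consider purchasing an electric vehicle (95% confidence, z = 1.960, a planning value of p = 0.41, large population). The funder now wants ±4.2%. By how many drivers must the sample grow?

At ±6.3%: n = 1.960² × 0.2419 / 0.063² ≈ 234.14 → 235.
At ±4.2%: n = 1.960² × 0.2419 / 0.042² ≈ 526.80 → 527.
Additional respondents: 527 − 235 = 292.

292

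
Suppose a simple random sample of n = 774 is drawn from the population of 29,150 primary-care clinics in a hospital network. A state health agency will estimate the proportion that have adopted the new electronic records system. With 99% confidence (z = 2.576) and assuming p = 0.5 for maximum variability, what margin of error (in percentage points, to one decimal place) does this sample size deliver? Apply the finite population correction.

4.6

Finite-population factor: (N−n)/(N−1) = (29150−774)/(29150−1) = 0.9735.
SE(p̂) = √[p(1−p)/n · (N−n)/(N−1)] = √[0.2500/774 × 0.9735] = 0.01773.
E = z × SE = 2.576 × 0.01773 = 0.04568 ≈ 4.6 percentage points.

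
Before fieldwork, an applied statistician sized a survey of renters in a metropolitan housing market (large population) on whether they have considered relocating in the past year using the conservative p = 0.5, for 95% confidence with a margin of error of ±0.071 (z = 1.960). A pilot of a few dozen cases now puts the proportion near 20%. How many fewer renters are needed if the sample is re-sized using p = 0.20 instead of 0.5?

Conservative (p = 0.5): n = 1.960² × 0.25 / 0.071² ≈ 190.52 → 191.
Using p = 0.20: p(1−p) = 0.1600, so n = 1.960² × 0.1600 / 0.071² ≈ 121.93 → 122.
Reduction: 191 − 122 = 69.

69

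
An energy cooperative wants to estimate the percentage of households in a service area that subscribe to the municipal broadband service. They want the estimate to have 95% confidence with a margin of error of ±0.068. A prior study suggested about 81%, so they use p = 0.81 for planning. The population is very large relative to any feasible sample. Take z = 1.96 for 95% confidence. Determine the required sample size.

128

With p = 0.81, p(1−p) = 0.1539.
n = z²·p(1−p)/E² = 1.96² × 0.1539 / 0.068² = 3.8416 × 0.1539 / 0.004624 ≈ 127.86.
Rounding up gives n = 128.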